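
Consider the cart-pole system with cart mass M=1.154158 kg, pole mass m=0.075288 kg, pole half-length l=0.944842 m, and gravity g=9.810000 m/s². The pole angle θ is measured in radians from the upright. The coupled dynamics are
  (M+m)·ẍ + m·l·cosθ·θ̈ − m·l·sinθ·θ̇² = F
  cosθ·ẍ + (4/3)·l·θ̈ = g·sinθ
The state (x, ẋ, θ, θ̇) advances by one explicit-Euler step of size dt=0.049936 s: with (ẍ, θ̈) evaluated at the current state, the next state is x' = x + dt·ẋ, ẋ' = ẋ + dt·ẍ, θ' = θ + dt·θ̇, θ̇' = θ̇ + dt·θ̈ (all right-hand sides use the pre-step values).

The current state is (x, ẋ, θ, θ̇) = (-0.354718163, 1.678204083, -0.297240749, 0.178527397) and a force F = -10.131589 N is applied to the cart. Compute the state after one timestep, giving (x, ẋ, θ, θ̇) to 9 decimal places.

sinθ=-0.292883072, cosθ=0.956148266
temp = (F + m·l·θ̇²·sinθ)/(M+m) = (-10.131589 + -0.000664032)/1.229446 = -8.241316033
θ̈ = (g·sinθ − cosθ·temp)/(l·(4/3 − m·cos²θ/(M+m))) = 4.148451689
ẍ = temp − m·l·θ̈·cosθ/(M+m) = -8.470818190
Euler: x'=-0.354718163+0.049936·1.678204083=-0.270915364, ẋ'=1.678204083+0.049936·-8.470818190=1.255205306
       θ'=-0.297240749+0.049936·0.178527397=-0.288325805, θ̇'=0.178527397+0.049936·4.148451689=0.385684481

(-0.270915364, 1.255205306, -0.288325805, 0.385684481)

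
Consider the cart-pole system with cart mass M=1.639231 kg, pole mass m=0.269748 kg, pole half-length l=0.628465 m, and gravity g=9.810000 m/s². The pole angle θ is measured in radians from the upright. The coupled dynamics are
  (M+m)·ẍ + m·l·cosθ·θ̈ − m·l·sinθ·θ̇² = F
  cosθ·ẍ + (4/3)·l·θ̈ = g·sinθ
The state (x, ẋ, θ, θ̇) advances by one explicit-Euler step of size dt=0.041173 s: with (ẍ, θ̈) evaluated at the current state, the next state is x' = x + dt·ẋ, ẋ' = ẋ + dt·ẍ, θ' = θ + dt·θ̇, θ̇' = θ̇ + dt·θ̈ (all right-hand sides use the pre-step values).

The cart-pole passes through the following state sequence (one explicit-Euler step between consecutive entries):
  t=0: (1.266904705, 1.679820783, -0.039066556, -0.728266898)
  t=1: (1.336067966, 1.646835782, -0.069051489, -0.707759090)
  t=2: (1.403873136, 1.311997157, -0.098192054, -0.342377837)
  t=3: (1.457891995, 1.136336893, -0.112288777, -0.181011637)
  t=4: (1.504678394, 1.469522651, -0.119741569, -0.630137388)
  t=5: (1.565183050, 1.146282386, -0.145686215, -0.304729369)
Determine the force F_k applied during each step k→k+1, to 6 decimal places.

F_0 = -1.441457 N
F_1 = -14.018027 N
F_2 = -7.481295 N
F_3 = 13.611122 N
F_4 = -13.648685 N

step 0→1:
  ẍ = (ẋ'−ẋ)/dt = (1.646835782−1.679820783)/0.041173 = -0.801132
  θ̈ = (θ̇'−θ̇)/dt = (-0.707759090−-0.728266898)/0.041173 = 0.498089
  sinθ=-0.039057, cosθ=0.999237
  F = (M+m)·ẍ + m·l·cosθ·θ̈ − m·l·sinθ·θ̇² = -1.529344 + 0.084375 − -0.003512 = -1.441457
step 1→2:
  ẍ = (ẋ'−ẋ)/dt = (1.311997157−1.646835782)/0.041173 = -8.132481
  θ̈ = (θ̇'−θ̇)/dt = (-0.342377837−-0.707759090)/0.041173 = 8.874293
  sinθ=-0.068997, cosθ=0.997617
  F = (M+m)·ẍ + m·l·cosθ·θ̈ − m·l·sinθ·θ̇² = -15.524735 + 1.500849 − -0.005859 = -14.018027
step 2→3:
  ẍ = (ẋ'−ẋ)/dt = (1.136336893−1.311997157)/0.041173 = -4.266395
  θ̈ = (θ̇'−θ̇)/dt = (-0.181011637−-0.342377837)/0.041173 = 3.919224
  sinθ=-0.098034, cosθ=0.995183
  F = (M+m)·ẍ + m·l·cosθ·θ̈ − m·l·sinθ·θ̇² = -8.144458 + 0.661214 − -0.001948 = -7.481295
step 3→4:
  ẍ = (ẋ'−ẋ)/dt = (1.469522651−1.136336893)/0.041173 = 8.092336
  θ̈ = (θ̇'−θ̇)/dt = (-0.630137388−-0.181011637)/0.041173 = -10.908259
  sinθ=-0.112053, cosθ=0.993702
  F = (M+m)·ẍ + m·l·cosθ·θ̈ − m·l·sinθ·θ̇² = 15.448100 + -1.837600 − -0.000622 = 13.611122
step 4→5:
  ẍ = (ẋ'−ẋ)/dt = (1.146282386−1.469522651)/0.041173 = -7.850782
  θ̈ = (θ̇'−θ̇)/dt = (-0.304729369−-0.630137388)/0.041173 = 7.903432
  sinθ=-0.119456, cosθ=0.992840
  F = (M+m)·ẍ + m·l·cosθ·θ̈ − m·l·sinθ·θ̇² = -14.986979 + 1.330253 − -0.008041 = -13.648685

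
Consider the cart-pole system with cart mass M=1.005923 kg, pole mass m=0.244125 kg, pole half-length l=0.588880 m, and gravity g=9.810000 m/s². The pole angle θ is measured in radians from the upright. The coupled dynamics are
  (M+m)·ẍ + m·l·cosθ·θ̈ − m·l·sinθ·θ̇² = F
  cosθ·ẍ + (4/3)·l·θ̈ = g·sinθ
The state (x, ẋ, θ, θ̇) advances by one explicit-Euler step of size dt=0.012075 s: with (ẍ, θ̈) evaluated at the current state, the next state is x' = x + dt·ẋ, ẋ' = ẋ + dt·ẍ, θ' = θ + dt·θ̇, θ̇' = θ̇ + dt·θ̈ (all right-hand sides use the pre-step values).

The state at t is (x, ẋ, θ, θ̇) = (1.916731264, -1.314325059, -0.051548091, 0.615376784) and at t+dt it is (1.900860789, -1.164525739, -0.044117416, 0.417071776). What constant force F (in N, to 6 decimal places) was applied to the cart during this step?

ẍ = (ẋ'−ẋ)/dt = (-1.164525739−-1.314325059)/0.012075 = 12.405741
θ̈ = (θ̇'−θ̇)/dt = (0.417071776−0.615376784)/0.012075 = -16.422775
sinθ=-0.051525, cosθ=0.998672
F = (M+m)·ẍ + m·l·cosθ·θ̈ − m·l·sinθ·θ̇² = 15.507771 + -2.357807 − -0.002805 = 13.152769

F = 13.152769 N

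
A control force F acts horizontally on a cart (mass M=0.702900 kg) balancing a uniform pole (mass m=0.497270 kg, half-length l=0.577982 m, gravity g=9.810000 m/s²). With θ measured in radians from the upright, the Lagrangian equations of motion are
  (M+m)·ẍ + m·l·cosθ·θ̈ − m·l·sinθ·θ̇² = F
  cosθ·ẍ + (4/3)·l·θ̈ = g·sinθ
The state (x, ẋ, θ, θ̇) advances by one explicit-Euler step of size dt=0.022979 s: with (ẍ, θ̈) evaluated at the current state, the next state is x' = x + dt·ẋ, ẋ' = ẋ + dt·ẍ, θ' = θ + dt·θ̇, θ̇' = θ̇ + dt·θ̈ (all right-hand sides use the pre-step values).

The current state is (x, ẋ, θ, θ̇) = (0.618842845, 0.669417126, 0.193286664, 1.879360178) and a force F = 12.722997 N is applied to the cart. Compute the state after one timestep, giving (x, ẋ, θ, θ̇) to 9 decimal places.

(0.634225381, 1.003544850, 0.236472482, 1.510051511)

sinθ=0.192085387, cosθ=0.981378217
temp = (F + m·l·θ̇²·sinθ)/(M+m) = (12.722997 + 0.194993862)/1.200170 = 10.763467560
θ̈ = (g·sinθ − cosθ·temp)/(l·(4/3 − m·cos²θ/(M+m))) = -16.071572595
ẍ = temp − m·l·θ̈·cosθ/(M+m) = 14.540568527
Euler: x'=0.618842845+0.022979·0.669417126=0.634225381, ẋ'=0.669417126+0.022979·14.540568527=1.003544850
       θ'=0.193286664+0.022979·1.879360178=0.236472482, θ̇'=1.879360178+0.022979·-16.071572595=1.510051511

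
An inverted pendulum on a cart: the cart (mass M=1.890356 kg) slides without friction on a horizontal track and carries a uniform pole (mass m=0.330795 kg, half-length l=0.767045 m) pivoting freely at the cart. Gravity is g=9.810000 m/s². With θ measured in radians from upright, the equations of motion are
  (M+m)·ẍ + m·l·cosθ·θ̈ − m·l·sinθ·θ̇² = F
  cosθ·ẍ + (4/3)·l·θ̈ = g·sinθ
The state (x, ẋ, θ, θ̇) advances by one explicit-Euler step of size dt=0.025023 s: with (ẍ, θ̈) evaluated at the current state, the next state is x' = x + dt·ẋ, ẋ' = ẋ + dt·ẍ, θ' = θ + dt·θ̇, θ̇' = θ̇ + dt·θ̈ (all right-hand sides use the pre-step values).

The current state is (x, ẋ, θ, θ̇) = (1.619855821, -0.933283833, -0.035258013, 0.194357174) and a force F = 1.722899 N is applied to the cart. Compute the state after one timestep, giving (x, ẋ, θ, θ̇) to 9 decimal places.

sinθ=-0.035250708, cosθ=0.999378501
temp = (F + m·l·θ̇²·sinθ)/(M+m) = (1.722899 + -0.000337869)/2.221151 = 0.775526351
θ̈ = (g·sinθ − cosθ·temp)/(l·(4/3 − m·cos²θ/(M+m))) = -1.233560596
ẍ = temp − m·l·θ̈·cosθ/(M+m) = 0.916355381
Euler: x'=1.619855821+0.025023·-0.933283833=1.596502260, ẋ'=-0.933283833+0.025023·0.916355381=-0.910353872
       θ'=-0.035258013+0.025023·0.194357174=-0.030394613, θ̇'=0.194357174+0.025023·-1.233560596=0.163489787

(1.596502260, -0.910353872, -0.030394613, 0.163489787)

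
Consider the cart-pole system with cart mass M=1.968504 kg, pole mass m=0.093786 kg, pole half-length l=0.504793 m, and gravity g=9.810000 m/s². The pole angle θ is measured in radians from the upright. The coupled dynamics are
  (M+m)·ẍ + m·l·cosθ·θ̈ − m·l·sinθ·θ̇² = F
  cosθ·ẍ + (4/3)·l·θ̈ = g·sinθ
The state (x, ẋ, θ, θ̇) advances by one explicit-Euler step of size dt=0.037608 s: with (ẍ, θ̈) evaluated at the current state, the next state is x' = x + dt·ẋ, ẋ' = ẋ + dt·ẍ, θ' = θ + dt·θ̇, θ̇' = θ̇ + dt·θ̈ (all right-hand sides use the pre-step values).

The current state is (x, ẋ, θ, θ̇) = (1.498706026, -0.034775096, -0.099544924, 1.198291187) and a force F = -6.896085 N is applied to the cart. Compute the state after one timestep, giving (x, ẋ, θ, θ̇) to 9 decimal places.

sinθ=-0.099380604, cosθ=0.995049494
temp = (F + m·l·θ̇²·sinθ)/(M+m) = (-6.896085 + -0.006755814)/2.062290 = -3.347172713
θ̈ = (g·sinθ − cosθ·temp)/(l·(4/3 − m·cos²θ/(M+m))) = 3.622294597
ẍ = temp − m·l·θ̈·cosθ/(M+m) = -3.429915482
Euler: x'=1.498706026+0.037608·-0.034775096=1.497398204, ẋ'=-0.034775096+0.037608·-3.429915482=-0.163767357
       θ'=-0.099544924+0.037608·1.198291187=-0.054479589, θ̇'=1.198291187+0.037608·3.622294597=1.334518442

(1.497398204, -0.163767357, -0.054479589, 1.334518442)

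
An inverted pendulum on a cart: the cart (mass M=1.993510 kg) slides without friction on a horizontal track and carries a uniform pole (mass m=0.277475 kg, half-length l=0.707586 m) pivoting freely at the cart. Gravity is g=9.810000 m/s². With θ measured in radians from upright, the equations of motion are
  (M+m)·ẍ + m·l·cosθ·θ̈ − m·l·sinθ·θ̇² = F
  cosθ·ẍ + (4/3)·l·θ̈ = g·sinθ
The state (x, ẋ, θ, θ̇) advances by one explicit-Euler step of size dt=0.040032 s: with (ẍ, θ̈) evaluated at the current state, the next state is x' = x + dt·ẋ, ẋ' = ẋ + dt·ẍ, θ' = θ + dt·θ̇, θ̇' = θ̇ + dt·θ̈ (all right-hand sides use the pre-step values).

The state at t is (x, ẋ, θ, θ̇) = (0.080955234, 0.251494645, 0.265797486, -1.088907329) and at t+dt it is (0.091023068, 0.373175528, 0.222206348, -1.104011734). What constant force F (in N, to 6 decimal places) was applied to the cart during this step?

F = 6.770234 N

ẍ = (ẋ'−ẋ)/dt = (0.373175528−0.251494645)/0.040032 = 3.039590
θ̈ = (θ̇'−θ̇)/dt = (-1.104011734−-1.088907329)/0.040032 = -0.377308
sinθ=0.262679, cosθ=0.964883
F = (M+m)·ẍ + m·l·cosθ·θ̈ − m·l·sinθ·θ̇² = 6.902864 + -0.071478 − 0.061152 = 6.770234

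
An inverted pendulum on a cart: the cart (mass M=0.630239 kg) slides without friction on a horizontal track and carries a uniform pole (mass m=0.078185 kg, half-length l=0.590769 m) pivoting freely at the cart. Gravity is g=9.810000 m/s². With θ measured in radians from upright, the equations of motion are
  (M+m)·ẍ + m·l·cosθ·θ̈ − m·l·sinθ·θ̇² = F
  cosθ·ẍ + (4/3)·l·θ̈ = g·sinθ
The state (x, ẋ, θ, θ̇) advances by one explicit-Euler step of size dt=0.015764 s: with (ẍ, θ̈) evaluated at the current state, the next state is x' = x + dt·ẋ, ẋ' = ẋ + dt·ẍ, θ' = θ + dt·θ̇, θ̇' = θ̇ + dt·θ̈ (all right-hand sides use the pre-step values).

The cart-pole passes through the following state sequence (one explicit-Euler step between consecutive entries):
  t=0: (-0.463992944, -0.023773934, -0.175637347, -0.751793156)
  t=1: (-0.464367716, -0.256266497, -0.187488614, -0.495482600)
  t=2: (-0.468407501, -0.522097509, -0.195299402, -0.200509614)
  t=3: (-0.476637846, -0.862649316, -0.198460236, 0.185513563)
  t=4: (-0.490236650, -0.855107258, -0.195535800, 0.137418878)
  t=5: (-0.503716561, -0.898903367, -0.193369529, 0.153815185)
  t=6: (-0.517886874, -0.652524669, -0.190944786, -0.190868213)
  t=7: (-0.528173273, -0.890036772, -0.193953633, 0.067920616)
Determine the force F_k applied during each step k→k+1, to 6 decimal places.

step 0→1:
  ẍ = (ẋ'−ẋ)/dt = (-0.256266497−-0.023773934)/0.015764 = -14.748323
  θ̈ = (θ̇'−θ̇)/dt = (-0.495482600−-0.751793156)/0.015764 = 16.259233
  sinθ=-0.174736, cosθ=0.984615
  F = (M+m)·ẍ + m·l·cosθ·θ̈ − m·l·sinθ·θ̇² = -10.448066 + 0.739448 − -0.004562 = -9.704056
step 1→2:
  ẍ = (ẋ'−ẋ)/dt = (-0.522097509−-0.256266497)/0.015764 = -16.863170
  θ̈ = (θ̇'−θ̇)/dt = (-0.200509614−-0.495482600)/0.015764 = 18.711811
  sinθ=-0.186392, cosθ=0.982475
  F = (M+m)·ẍ + m·l·cosθ·θ̈ − m·l·sinθ·θ̇² = -11.946274 + 0.849139 − -0.002114 = -11.095022
step 2→3:
  ẍ = (ẋ'−ẋ)/dt = (-0.862649316−-0.522097509)/0.015764 = -21.603134
  θ̈ = (θ̇'−θ̇)/dt = (0.185513563−-0.200509614)/0.015764 = 24.487641
  sinθ=-0.194060, cosθ=0.980990
  F = (M+m)·ẍ + m·l·cosθ·θ̈ − m·l·sinθ·θ̇² = -15.304179 + 1.109564 − -0.000360 = -14.194254
step 3→4:
  ẍ = (ẋ'−ẋ)/dt = (-0.855107258−-0.862649316)/0.015764 = 0.478436
  θ̈ = (θ̇'−θ̇)/dt = (0.137418878−0.185513563)/0.015764 = -3.050919
  sinθ=-0.197160, cosθ=0.980371
  F = (M+m)·ẍ + m·l·cosθ·θ̈ − m·l·sinθ·θ̇² = 0.338935 + -0.138154 − -0.000313 = 0.201095
step 4→5:
  ẍ = (ẋ'−ẋ)/dt = (-0.898903367−-0.855107258)/0.015764 = -2.778236
  θ̈ = (θ̇'−θ̇)/dt = (0.153815185−0.137418878)/0.015764 = 1.040111
  sinθ=-0.194292, cosθ=0.980944
  F = (M+m)·ẍ + m·l·cosθ·θ̈ − m·l·sinθ·θ̇² = -1.968169 + 0.047126 − -0.000169 = -1.920873
step 5→6:
  ẍ = (ẋ'−ẋ)/dt = (-0.652524669−-0.898903367)/0.015764 = 15.629199
  θ̈ = (θ̇'−θ̇)/dt = (-0.190868213−0.153815185)/0.015764 = -21.865224
  sinθ=-0.192167, cosθ=0.981362
  F = (M+m)·ẍ + m·l·cosθ·θ̈ − m·l·sinθ·θ̇² = 11.072100 + -0.991116 − -0.000210 = 10.081194
step 6→7:
  ẍ = (ẋ'−ẋ)/dt = (-0.890036772−-0.652524669)/0.015764 = -15.066741
  θ̈ = (θ̇'−θ̇)/dt = (0.067920616−-0.190868213)/0.015764 = 16.416444
  sinθ=-0.189787, cosθ=0.981825
  F = (M+m)·ẍ + m·l·cosθ·θ̈ − m·l·sinθ·θ̇² = -10.673641 + 0.744482 − -0.000319 = -9.928839

F_0 = -9.704056 N
F_1 = -11.095022 N
F_2 = -14.194254 N
F_3 = 0.201095 N
F_4 = -1.920873 N
F_5 = 10.081194 N
F_6 = -9.928839 N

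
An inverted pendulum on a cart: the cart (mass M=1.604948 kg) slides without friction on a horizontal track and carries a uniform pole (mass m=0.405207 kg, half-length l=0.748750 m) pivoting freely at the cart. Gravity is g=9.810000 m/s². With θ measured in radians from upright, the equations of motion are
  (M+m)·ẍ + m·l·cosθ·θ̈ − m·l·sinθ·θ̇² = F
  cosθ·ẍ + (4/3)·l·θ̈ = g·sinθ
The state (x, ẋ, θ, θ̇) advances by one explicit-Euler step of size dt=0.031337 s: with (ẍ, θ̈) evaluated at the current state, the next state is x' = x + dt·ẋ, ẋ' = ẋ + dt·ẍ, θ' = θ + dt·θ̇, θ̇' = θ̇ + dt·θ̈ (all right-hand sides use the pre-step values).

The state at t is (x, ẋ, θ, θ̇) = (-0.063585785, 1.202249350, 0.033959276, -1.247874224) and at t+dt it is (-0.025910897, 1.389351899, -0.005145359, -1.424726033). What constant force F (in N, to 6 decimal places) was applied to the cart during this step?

F = 10.274652 N

ẍ = (ẋ'−ẋ)/dt = (1.389351899−1.202249350)/0.031337 = 5.970659
θ̈ = (θ̇'−θ̇)/dt = (-1.424726033−-1.247874224)/0.031337 = -5.643546
sinθ=0.033953, cosθ=0.999423
F = (M+m)·ẍ + m·l·cosθ·θ̈ − m·l·sinθ·θ̇² = 12.001951 + -1.711258 − 0.016041 = 10.274652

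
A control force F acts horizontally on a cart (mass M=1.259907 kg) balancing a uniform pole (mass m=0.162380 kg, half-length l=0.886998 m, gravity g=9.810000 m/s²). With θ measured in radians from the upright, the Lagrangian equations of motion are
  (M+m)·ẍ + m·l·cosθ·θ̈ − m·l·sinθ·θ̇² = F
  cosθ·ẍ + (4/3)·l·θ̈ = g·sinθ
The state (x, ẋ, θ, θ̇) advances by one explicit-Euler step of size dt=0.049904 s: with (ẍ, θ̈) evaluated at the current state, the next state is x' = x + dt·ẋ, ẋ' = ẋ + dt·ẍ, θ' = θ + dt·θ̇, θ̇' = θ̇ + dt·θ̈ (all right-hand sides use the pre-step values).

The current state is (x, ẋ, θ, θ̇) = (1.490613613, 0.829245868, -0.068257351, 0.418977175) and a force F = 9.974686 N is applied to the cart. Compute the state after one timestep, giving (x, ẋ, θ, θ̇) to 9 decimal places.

sinθ=-0.068204361, cosθ=0.997671371
temp = (F + m·l·θ̇²·sinθ)/(M+m) = (9.974686 + -0.001724440)/1.422287 = 7.011919226
θ̈ = (g·sinθ − cosθ·temp)/(l·(4/3 − m·cos²θ/(M+m))) = -7.084667713
ẍ = temp − m·l·θ̈·cosθ/(M+m) = 7.727691601
Euler: x'=1.490613613+0.049904·0.829245868=1.531996299, ẋ'=0.829245868+0.049904·7.727691601=1.214888590
       θ'=-0.068257351+0.049904·0.418977175=-0.047348714, θ̇'=0.418977175+0.049904·-7.084667713=0.065423917

(1.531996299, 1.214888590, -0.047348714, 0.065423917)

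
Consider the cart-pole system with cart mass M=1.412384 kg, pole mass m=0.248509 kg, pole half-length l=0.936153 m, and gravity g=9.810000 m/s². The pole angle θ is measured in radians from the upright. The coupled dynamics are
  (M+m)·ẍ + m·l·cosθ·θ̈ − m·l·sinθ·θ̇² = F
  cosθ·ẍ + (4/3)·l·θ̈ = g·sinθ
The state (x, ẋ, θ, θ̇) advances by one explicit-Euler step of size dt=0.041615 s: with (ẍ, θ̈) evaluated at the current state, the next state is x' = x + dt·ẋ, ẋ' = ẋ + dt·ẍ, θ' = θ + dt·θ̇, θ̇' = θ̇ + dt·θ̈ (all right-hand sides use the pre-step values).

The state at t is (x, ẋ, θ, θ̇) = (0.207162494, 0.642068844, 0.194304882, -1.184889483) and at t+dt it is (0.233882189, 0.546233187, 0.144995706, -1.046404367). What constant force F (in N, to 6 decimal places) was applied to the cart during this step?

ẍ = (ẋ'−ẋ)/dt = (0.546233187−0.642068844)/0.041615 = -2.302911
θ̈ = (θ̇'−θ̇)/dt = (-1.046404367−-1.184889483)/0.041615 = 3.327769
sinθ=0.193085, cosθ=0.981182
F = (M+m)·ẍ + m·l·cosθ·θ̈ − m·l·sinθ·θ̇² = -3.824889 + 0.759612 − 0.063066 = -3.128343

F = -3.128343 N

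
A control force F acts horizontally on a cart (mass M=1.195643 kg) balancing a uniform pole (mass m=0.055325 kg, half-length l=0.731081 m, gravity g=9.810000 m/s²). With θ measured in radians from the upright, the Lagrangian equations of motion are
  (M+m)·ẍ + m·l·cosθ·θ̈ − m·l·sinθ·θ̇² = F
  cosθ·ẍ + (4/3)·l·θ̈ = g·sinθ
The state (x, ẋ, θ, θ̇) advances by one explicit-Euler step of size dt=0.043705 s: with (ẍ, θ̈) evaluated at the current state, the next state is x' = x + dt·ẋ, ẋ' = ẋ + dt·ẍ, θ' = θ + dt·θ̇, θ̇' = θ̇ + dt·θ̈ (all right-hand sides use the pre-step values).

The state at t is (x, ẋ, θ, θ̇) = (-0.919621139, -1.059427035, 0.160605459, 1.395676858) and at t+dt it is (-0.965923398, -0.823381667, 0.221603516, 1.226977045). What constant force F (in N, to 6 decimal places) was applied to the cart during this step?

ẍ = (ẋ'−ẋ)/dt = (-0.823381667−-1.059427035)/0.043705 = 5.400878
θ̈ = (θ̇'−θ̇)/dt = (1.226977045−1.395676858)/0.043705 = -3.859966
sinθ=0.159916, cosθ=0.987131
F = (M+m)·ẍ + m·l·cosθ·θ̈ − m·l·sinθ·θ̇² = 6.756325 + -0.154115 − 0.012599 = 6.589611

F = 6.589611 N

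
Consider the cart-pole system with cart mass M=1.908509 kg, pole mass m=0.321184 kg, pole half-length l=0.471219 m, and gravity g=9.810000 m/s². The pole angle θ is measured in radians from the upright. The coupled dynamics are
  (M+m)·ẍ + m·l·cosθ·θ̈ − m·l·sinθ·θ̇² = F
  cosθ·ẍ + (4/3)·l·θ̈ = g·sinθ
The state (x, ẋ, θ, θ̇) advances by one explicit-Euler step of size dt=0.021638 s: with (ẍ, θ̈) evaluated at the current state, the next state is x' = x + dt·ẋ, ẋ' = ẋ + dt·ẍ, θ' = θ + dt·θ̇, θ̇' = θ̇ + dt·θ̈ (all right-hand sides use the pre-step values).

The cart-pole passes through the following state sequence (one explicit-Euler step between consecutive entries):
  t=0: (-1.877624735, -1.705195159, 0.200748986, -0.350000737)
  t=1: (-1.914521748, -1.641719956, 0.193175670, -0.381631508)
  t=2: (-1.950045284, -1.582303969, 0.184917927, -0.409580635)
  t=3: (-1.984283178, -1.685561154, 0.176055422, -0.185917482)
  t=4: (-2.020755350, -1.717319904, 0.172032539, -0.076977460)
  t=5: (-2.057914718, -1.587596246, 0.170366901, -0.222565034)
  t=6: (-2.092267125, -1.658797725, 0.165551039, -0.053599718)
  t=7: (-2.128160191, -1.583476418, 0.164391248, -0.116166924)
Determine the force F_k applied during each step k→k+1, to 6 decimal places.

F_0 = 6.320321 N
F_1 = 5.926448 N
F_2 = -9.107079 N
F_3 = -2.523297 N
F_4 = 12.363965 N
F_5 = -6.173519 N
F_6 = 7.329785 N

step 0→1:
  ẍ = (ẋ'−ẋ)/dt = (-1.641719956−-1.705195159)/0.021638 = 2.933506
  θ̈ = (θ̇'−θ̇)/dt = (-0.381631508−-0.350000737)/0.021638 = -1.461816
  sinθ=0.199403, cosθ=0.979918
  F = (M+m)·ẍ + m·l·cosθ·θ̈ − m·l·sinθ·θ̇² = 6.540818 + -0.216800 − 0.003697 = 6.320321
step 1→2:
  ẍ = (ẋ'−ẋ)/dt = (-1.582303969−-1.641719956)/0.021638 = 2.745909
  θ̈ = (θ̇'−θ̇)/dt = (-0.409580635−-0.381631508)/0.021638 = -1.291669
  sinθ=0.191976, cosθ=0.981400
  F = (M+m)·ẍ + m·l·cosθ·θ̈ − m·l·sinθ·θ̇² = 6.122535 + -0.191855 − 0.004232 = 5.926448
step 2→3:
  ẍ = (ẋ'−ẋ)/dt = (-1.685561154−-1.582303969)/0.021638 = -4.772030
  θ̈ = (θ̇'−θ̇)/dt = (-0.185917482−-0.409580635)/0.021638 = 10.336591
  sinθ=0.183866, cosθ=0.982951
  F = (M+m)·ẍ + m·l·cosθ·θ̈ − m·l·sinθ·θ̇² = -10.640162 + 1.537751 − 0.004668 = -9.107079
step 3→4:
  ẍ = (ẋ'−ẋ)/dt = (-1.717319904−-1.685561154)/0.021638 = -1.467730
  θ̈ = (θ̇'−θ̇)/dt = (-0.076977460−-0.185917482)/0.021638 = 5.034662
  sinθ=0.175147, cosθ=0.984542
  F = (M+m)·ẍ + m·l·cosθ·θ̈ − m·l·sinθ·θ̇² = -3.272588 + 0.750207 − 0.000916 = -2.523297
step 4→5:
  ẍ = (ẋ'−ẋ)/dt = (-1.587596246−-1.717319904)/0.021638 = 5.995178
  θ̈ = (θ̇'−θ̇)/dt = (-0.222565034−-0.076977460)/0.021638 = -6.728329
  sinθ=0.171185, cosθ=0.985239
  F = (M+m)·ẍ + m·l·cosθ·θ̈ − m·l·sinθ·θ̇² = 13.367406 + -1.003288 − 0.000154 = 12.363965
step 5→6:
  ẍ = (ẋ'−ẋ)/dt = (-1.658797725−-1.587596246)/0.021638 = -3.290576
  θ̈ = (θ̇'−θ̇)/dt = (-0.053599718−-0.222565034)/0.021638 = 7.808731
  sinθ=0.169544, cosθ=0.985523
  F = (M+m)·ẍ + m·l·cosθ·θ̈ − m·l·sinθ·θ̇² = -7.336974 + 1.164726 − 0.001271 = -6.173519
step 6→7:
  ẍ = (ẋ'−ẋ)/dt = (-1.583476418−-1.658797725)/0.021638 = 3.480974
  θ̈ = (θ̇'−θ̇)/dt = (-0.116166924−-0.053599718)/0.021638 = -2.891543
  sinθ=0.164796, cosθ=0.986328
  F = (M+m)·ẍ + m·l·cosθ·θ̈ − m·l·sinθ·θ̇² = 7.761503 + -0.431646 − 0.000072 = 7.329785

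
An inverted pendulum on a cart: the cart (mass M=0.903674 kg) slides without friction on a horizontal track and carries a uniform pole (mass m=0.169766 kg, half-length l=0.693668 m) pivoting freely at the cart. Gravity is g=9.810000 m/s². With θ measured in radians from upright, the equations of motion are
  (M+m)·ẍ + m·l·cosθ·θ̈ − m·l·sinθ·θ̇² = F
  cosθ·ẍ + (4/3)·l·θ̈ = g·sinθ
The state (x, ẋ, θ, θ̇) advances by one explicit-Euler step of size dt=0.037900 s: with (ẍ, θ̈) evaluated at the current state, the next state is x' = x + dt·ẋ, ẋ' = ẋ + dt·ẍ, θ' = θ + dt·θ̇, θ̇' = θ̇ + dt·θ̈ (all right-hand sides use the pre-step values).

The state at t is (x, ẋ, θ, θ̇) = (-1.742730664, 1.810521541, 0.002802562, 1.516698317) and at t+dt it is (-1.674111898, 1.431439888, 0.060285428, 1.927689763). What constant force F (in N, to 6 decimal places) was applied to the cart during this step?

ẍ = (ẋ'−ẋ)/dt = (1.431439888−1.810521541)/0.037900 = -10.002154
θ̈ = (θ̇'−θ̇)/dt = (1.927689763−1.516698317)/0.037900 = 10.844101
sinθ=0.002803, cosθ=0.999996
F = (M+m)·ẍ + m·l·cosθ·θ̈ − m·l·sinθ·θ̇² = -10.736713 + 1.277010 − 0.000759 = -9.460462

F = -9.460462 N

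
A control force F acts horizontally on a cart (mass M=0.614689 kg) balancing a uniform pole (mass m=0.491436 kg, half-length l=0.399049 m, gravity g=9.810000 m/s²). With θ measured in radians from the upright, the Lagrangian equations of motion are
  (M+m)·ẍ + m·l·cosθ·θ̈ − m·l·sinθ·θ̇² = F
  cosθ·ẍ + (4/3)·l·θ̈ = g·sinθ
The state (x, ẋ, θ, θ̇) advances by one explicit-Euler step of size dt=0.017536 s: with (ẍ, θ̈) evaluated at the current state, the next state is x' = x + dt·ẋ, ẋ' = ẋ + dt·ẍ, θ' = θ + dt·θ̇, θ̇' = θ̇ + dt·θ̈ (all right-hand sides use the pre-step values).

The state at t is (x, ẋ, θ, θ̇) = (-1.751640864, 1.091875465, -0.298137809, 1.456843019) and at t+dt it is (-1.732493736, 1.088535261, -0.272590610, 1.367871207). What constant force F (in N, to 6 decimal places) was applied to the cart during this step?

ẍ = (ẋ'−ẋ)/dt = (1.088535261−1.091875465)/0.017536 = -0.190477
θ̈ = (θ̇'−θ̇)/dt = (1.367871207−1.456843019)/0.017536 = -5.073666
sinθ=-0.293741, cosθ=0.955885
F = (M+m)·ẍ + m·l·cosθ·θ̈ − m·l·sinθ·θ̇² = -0.210691 + -0.951088 − -0.122260 = -1.039520

F = -1.039520 N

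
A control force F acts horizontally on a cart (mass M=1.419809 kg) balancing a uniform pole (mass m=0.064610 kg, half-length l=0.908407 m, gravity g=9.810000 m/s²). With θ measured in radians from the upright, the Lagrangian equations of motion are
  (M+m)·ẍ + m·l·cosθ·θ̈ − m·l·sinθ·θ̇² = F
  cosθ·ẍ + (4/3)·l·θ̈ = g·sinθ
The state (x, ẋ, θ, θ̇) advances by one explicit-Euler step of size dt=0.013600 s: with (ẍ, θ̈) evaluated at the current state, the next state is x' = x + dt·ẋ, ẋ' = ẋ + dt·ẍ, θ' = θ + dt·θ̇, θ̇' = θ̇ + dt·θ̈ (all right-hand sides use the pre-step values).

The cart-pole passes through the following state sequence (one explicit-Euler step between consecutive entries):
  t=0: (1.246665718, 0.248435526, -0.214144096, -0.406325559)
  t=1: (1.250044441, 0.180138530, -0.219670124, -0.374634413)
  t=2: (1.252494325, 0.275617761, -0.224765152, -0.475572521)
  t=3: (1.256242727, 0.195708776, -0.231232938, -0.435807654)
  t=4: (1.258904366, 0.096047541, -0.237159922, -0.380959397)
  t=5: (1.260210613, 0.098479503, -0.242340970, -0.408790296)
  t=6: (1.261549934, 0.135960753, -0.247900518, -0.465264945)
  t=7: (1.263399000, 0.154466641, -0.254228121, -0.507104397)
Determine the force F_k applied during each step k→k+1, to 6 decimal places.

F_0 = -7.318810 N
F_1 = 9.998065 N
F_2 = -8.551691 N
F_3 = -10.644912 N
F_4 = 0.150701 N
F_5 = 3.856774 N
F_6 = 1.847964 N

step 0→1:
  ẍ = (ẋ'−ẋ)/dt = (0.180138530−0.248435526)/0.013600 = -5.021838
  θ̈ = (θ̇'−θ̇)/dt = (-0.374634413−-0.406325559)/0.013600 = 2.330231
  sinθ=-0.212511, cosθ=0.977159
  F = (M+m)·ẍ + m·l·cosθ·θ̈ − m·l·sinθ·θ̇² = -7.454512 + 0.133642 − -0.002059 = -7.318810
step 1→2:
  ẍ = (ẋ'−ẋ)/dt = (0.275617761−0.180138530)/0.013600 = 7.020532
  θ̈ = (θ̇'−θ̇)/dt = (-0.475572521−-0.374634413)/0.013600 = -7.421920
  sinθ=-0.217908, cosθ=0.975969
  F = (M+m)·ẍ + m·l·cosθ·θ̈ − m·l·sinθ·θ̇² = 10.421411 + -0.425141 − -0.001795 = 9.998065
step 2→3:
  ẍ = (ẋ'−ẋ)/dt = (0.195708776−0.275617761)/0.013600 = -5.875661
  θ̈ = (θ̇'−θ̇)/dt = (-0.435807654−-0.475572521)/0.013600 = 2.923887
  sinθ=-0.222877, cosθ=0.974846
  F = (M+m)·ẍ + m·l·cosθ·θ̈ − m·l·sinθ·θ̇² = -8.721942 + 0.167293 − -0.002959 = -8.551691
step 3→4:
  ẍ = (ẋ'−ẋ)/dt = (0.096047541−0.195708776)/0.013600 = -7.328032
  θ̈ = (θ̇'−θ̇)/dt = (-0.380959397−-0.435807654)/0.013600 = 4.032960
  sinθ=-0.229178, cosθ=0.973385
  F = (M+m)·ẍ + m·l·cosθ·θ̈ − m·l·sinθ·θ̇² = -10.877870 + 0.230403 − -0.002555 = -10.644912
step 4→5:
  ẍ = (ẋ'−ẋ)/dt = (0.098479503−0.096047541)/0.013600 = 0.178821
  θ̈ = (θ̇'−θ̇)/dt = (-0.408790296−-0.380959397)/0.013600 = -2.046390
  sinθ=-0.234943, cosθ=0.972009
  F = (M+m)·ẍ + m·l·cosθ·θ̈ − m·l·sinθ·θ̇² = 0.265445 + -0.116745 − -0.002001 = 0.150701
step 5→6:
  ẍ = (ẋ'−ẋ)/dt = (0.135960753−0.098479503)/0.013600 = 2.755974
  θ̈ = (θ̇'−θ̇)/dt = (-0.465264945−-0.408790296)/0.013600 = -4.152548
  sinθ=-0.239976, cosθ=0.970779
  F = (M+m)·ẍ + m·l·cosθ·θ̈ − m·l·sinθ·θ̇² = 4.091021 + -0.236600 − -0.002354 = 3.856774
step 6→7:
  ẍ = (ẋ'−ẋ)/dt = (0.154466641−0.135960753)/0.013600 = 1.360727
  θ̈ = (θ̇'−θ̇)/dt = (-0.507104397−-0.465264945)/0.013600 = -3.076430
  sinθ=-0.245369, cosθ=0.969430
  F = (M+m)·ẍ + m·l·cosθ·θ̈ − m·l·sinθ·θ̇² = 2.019889 + -0.175043 − -0.003117 = 1.847964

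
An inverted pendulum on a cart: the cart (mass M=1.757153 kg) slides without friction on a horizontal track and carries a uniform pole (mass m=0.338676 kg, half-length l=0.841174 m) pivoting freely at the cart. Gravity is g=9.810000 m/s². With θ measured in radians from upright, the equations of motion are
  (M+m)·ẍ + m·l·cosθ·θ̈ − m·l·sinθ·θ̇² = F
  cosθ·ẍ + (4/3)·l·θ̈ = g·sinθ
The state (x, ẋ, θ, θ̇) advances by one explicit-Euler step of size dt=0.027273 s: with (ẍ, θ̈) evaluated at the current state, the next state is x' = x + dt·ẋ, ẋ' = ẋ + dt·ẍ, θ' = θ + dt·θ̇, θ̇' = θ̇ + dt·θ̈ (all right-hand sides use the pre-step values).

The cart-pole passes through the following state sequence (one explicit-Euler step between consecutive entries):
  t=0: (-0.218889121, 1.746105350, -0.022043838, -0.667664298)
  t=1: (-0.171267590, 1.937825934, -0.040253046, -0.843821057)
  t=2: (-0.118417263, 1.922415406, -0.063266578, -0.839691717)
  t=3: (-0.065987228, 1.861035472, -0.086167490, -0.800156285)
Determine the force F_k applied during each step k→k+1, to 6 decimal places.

step 0→1:
  ẍ = (ẋ'−ẋ)/dt = (1.937825934−1.746105350)/0.027273 = 7.029684
  θ̈ = (θ̇'−θ̇)/dt = (-0.843821057−-0.667664298)/0.027273 = -6.459017
  sinθ=-0.022042, cosθ=0.999757
  F = (M+m)·ẍ + m·l·cosθ·θ̈ − m·l·sinθ·θ̇² = 14.733017 + -1.839633 − -0.002799 = 12.896183
step 1→2:
  ẍ = (ẋ'−ẋ)/dt = (1.922415406−1.937825934)/0.027273 = -0.565047
  θ̈ = (θ̇'−θ̇)/dt = (-0.839691717−-0.843821057)/0.027273 = 0.151408
  sinθ=-0.040242, cosθ=0.999190
  F = (M+m)·ẍ + m·l·cosθ·θ̈ − m·l·sinθ·θ̇² = -1.184242 + 0.043099 − -0.008163 = -1.132980
step 2→3:
  ẍ = (ẋ'−ẋ)/dt = (1.861035472−1.922415406)/0.027273 = -2.250575
  θ̈ = (θ̇'−θ̇)/dt = (-0.800156285−-0.839691717)/0.027273 = 1.449618
  sinθ=-0.063224, cosθ=0.997999
  F = (M+m)·ẍ + m·l·cosθ·θ̈ − m·l·sinθ·θ̇² = -4.716821 + 0.412149 − -0.012700 = -4.291972

F_0 = 12.896183 N
F_1 = -1.132980 N
F_2 = -4.291972 N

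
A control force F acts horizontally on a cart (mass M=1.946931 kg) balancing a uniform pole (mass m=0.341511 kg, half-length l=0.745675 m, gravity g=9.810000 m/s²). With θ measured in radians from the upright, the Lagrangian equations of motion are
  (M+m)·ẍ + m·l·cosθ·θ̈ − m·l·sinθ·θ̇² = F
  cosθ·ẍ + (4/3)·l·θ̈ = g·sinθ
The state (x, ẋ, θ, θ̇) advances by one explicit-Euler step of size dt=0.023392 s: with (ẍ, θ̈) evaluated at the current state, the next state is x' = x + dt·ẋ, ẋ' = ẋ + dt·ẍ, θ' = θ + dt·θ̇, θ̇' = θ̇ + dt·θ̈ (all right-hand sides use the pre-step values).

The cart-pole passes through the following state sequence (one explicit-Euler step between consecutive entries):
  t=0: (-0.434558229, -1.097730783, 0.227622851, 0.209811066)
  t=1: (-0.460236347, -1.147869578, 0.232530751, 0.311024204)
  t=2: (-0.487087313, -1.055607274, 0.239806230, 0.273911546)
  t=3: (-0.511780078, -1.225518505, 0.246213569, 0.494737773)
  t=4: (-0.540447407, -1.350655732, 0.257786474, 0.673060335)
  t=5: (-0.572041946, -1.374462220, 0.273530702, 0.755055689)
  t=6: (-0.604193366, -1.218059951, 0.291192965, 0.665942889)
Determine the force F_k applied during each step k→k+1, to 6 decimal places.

F_0 = -3.834182 N
F_1 = 8.627203 N
F_2 = -14.291749 N
F_3 = -10.374624 N
F_4 = -1.495258 N
F_5 = 14.327576 N

step 0→1:
  ẍ = (ẋ'−ẋ)/dt = (-1.147869578−-1.097730783)/0.023392 = -2.143416
  θ̈ = (θ̇'−θ̇)/dt = (0.311024204−0.209811066)/0.023392 = 4.326827
  sinθ=0.225662, cosθ=0.974206
  F = (M+m)·ẍ + m·l·cosθ·θ̈ − m·l·sinθ·θ̇² = -4.905084 + 1.073432 − 0.002530 = -3.834182
step 1→2:
  ẍ = (ẋ'−ẋ)/dt = (-1.055607274−-1.147869578)/0.023392 = 3.944182
  θ̈ = (θ̇'−θ̇)/dt = (0.273911546−0.311024204)/0.023392 = -1.586553
  sinθ=0.230441, cosθ=0.973086
  F = (M+m)·ẍ + m·l·cosθ·θ̈ − m·l·sinθ·θ̇² = 9.026032 + -0.393152 − 0.005677 = 8.627203
step 2→3:
  ẍ = (ẋ'−ẋ)/dt = (-1.225518505−-1.055607274)/0.023392 = -7.263647
  θ̈ = (θ̇'−θ̇)/dt = (0.494737773−0.273911546)/0.023392 = 9.440246
  sinθ=0.237514, cosθ=0.971384
  F = (M+m)·ẍ + m·l·cosθ·θ̈ − m·l·sinθ·θ̇² = -16.622435 + 2.335224 − 0.004538 = -14.291749
step 3→4:
  ẍ = (ẋ'−ẋ)/dt = (-1.350655732−-1.225518505)/0.023392 = -5.349574
  θ̈ = (θ̇'−θ̇)/dt = (0.673060335−0.494737773)/0.023392 = 7.623229
  sinθ=0.243733, cosθ=0.969842
  F = (M+m)·ẍ + m·l·cosθ·θ̈ − m·l·sinθ·θ̇² = -12.242189 + 1.882757 − 0.015192 = -10.374624
step 4→5:
  ẍ = (ẋ'−ẋ)/dt = (-1.374462220−-1.350655732)/0.023392 = -1.017719
  θ̈ = (θ̇'−θ̇)/dt = (0.755055689−0.673060335)/0.023392 = 3.505273
  sinθ=0.254941, cosθ=0.966957
  F = (M+m)·ẍ + m·l·cosθ·θ̈ − m·l·sinθ·θ̇² = -2.328991 + 0.863144 − 0.029410 = -1.495258
step 5→6:
  ẍ = (ẋ'−ẋ)/dt = (-1.218059951−-1.374462220)/0.023392 = 6.686144
  θ̈ = (θ̇'−θ̇)/dt = (0.665942889−0.755055689)/0.023392 = -3.809542
  sinθ=0.270133, cosθ=0.962823
  F = (M+m)·ẍ + m·l·cosθ·θ̈ − m·l·sinθ·θ̇² = 15.300852 + -0.934057 − 0.039218 = 14.327576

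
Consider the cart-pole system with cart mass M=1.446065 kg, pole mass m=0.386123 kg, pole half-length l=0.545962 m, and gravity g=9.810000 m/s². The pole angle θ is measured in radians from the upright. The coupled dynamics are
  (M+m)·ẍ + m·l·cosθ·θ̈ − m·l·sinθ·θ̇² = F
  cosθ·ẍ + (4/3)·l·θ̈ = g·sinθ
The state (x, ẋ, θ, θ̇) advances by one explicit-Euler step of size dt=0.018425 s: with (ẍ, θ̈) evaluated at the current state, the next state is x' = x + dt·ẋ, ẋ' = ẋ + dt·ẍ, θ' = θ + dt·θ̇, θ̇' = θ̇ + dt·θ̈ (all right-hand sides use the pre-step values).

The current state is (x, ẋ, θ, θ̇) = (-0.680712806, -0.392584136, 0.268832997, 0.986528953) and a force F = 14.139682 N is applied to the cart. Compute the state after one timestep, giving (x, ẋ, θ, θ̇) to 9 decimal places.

(-0.687946169, -0.233838007, 0.287009793, 0.842238654)

sinθ=0.265606532, cosθ=0.964081516
temp = (F + m·l·θ̇²·sinθ)/(M+m) = (14.139682 + 0.054493727)/1.832188 = 7.747117505
θ̈ = (g·sinθ − cosθ·temp)/(l·(4/3 − m·cos²θ/(M+m))) = -7.831223850
ẍ = temp − m·l·θ̈·cosθ/(M+m) = 8.615800756
Euler: x'=-0.680712806+0.018425·-0.392584136=-0.687946169, ẋ'=-0.392584136+0.018425·8.615800756=-0.233838007
       θ'=0.268832997+0.018425·0.986528953=0.287009793, θ̇'=0.986528953+0.018425·-7.831223850=0.842238654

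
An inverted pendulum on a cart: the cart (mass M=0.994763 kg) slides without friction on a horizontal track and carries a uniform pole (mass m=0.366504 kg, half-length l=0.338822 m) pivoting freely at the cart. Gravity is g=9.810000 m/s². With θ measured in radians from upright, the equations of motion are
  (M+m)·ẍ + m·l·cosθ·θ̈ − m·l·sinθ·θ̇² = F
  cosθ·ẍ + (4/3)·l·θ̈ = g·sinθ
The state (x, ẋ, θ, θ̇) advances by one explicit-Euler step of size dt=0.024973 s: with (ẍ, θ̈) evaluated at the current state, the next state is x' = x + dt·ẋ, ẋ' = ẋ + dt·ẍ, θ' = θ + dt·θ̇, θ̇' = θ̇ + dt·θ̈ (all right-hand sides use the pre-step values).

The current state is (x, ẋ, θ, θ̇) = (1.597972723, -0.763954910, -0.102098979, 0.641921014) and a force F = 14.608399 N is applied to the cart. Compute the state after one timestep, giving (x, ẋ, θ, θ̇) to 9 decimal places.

(1.578894477, -0.422880803, -0.086068286, -0.164403330)

sinθ=-0.101921688, cosθ=0.994792425
temp = (F + m·l·θ̇²·sinθ)/(M+m) = (14.608399 + -0.005215310)/1.361267 = 10.727641007
θ̈ = (g·sinθ − cosθ·temp)/(l·(4/3 − m·cos²θ/(M+m))) = -32.287844633
ẍ = temp − m·l·θ̈·cosθ/(M+m) = 13.657714601
Euler: x'=1.597972723+0.024973·-0.763954910=1.578894477, ẋ'=-0.763954910+0.024973·13.657714601=-0.422880803
       θ'=-0.102098979+0.024973·0.641921014=-0.086068286, θ̇'=0.641921014+0.024973·-32.287844633=-0.164403330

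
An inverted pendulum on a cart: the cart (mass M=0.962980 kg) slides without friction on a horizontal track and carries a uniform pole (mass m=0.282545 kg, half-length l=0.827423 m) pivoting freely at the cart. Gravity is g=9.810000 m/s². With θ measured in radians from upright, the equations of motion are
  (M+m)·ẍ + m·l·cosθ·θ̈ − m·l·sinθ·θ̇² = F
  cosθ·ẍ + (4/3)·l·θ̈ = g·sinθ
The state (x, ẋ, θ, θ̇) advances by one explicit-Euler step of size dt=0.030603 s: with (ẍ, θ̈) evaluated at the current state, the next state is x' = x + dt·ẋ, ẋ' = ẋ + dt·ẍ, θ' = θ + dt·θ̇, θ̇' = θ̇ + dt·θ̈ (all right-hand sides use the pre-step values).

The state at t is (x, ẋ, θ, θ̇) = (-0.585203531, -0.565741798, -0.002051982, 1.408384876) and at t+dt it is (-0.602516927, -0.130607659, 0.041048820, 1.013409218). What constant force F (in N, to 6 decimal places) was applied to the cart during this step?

ẍ = (ẋ'−ẋ)/dt = (-0.130607659−-0.565741798)/0.030603 = 14.218676
θ̈ = (θ̇'−θ̇)/dt = (1.013409218−1.408384876)/0.030603 = -12.906436
sinθ=-0.002052, cosθ=0.999998
F = (M+m)·ẍ + m·l·cosθ·θ̈ − m·l·sinθ·θ̇² = 17.709716 + -3.017315 − -0.000952 = 14.693353

F = 14.693353 N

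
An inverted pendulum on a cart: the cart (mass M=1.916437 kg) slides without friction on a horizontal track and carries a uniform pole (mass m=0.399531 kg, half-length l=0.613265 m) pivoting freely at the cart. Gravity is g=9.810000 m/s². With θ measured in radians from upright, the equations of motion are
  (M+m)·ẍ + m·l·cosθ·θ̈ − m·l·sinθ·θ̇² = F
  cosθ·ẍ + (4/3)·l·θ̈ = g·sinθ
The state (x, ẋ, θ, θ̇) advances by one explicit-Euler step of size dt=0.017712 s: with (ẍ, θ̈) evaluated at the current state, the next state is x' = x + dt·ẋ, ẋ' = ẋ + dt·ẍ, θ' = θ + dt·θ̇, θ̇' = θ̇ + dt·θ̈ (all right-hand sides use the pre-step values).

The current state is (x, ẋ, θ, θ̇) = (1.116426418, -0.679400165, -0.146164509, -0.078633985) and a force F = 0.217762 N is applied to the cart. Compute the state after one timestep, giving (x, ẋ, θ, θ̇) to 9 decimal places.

(1.104392882, -0.673786184, -0.147557274, -0.116375287)

sinθ=-0.145644620, cosθ=0.989336972
temp = (F + m·l·θ̇²·sinθ)/(M+m) = (0.217762 + -0.000220655)/2.315968 = 0.093931067
θ̈ = (g·sinθ − cosθ·temp)/(l·(4/3 − m·cos²θ/(M+m))) = -2.130832302
ẍ = temp − m·l·θ̈·cosθ/(M+m) = 0.316959184
Euler: x'=1.116426418+0.017712·-0.679400165=1.104392882, ẋ'=-0.679400165+0.017712·0.316959184=-0.673786184
       θ'=-0.146164509+0.017712·-0.078633985=-0.147557274, θ̇'=-0.078633985+0.017712·-2.130832302=-0.116375287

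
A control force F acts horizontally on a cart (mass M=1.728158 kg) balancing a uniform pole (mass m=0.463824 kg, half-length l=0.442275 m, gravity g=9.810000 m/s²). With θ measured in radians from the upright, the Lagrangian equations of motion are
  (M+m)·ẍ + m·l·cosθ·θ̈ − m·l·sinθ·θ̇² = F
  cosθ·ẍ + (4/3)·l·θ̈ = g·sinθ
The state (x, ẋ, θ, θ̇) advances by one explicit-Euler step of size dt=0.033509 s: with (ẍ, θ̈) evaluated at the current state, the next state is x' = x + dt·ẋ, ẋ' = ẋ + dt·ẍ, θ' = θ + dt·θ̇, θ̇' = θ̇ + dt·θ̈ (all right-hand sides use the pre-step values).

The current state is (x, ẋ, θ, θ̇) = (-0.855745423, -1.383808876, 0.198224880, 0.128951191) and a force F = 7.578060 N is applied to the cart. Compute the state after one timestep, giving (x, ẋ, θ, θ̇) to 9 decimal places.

(-0.902115475, -1.258982867, 0.202545905, 0.031195745)

sinθ=0.196929283, cosθ=0.980417695
temp = (F + m·l·θ̇²·sinθ)/(M+m) = (7.578060 + 0.000671748)/2.191982 = 3.457479007
θ̈ = (g·sinθ − cosθ·temp)/(l·(4/3 − m·cos²θ/(M+m))) = -2.917289253
ẍ = temp − m·l·θ̈·cosθ/(M+m) = 3.725148735
Euler: x'=-0.855745423+0.033509·-1.383808876=-0.902115475, ẋ'=-1.383808876+0.033509·3.725148735=-1.258982867
       θ'=0.198224880+0.033509·0.128951191=0.202545905, θ̇'=0.128951191+0.033509·-2.917289253=0.031195745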